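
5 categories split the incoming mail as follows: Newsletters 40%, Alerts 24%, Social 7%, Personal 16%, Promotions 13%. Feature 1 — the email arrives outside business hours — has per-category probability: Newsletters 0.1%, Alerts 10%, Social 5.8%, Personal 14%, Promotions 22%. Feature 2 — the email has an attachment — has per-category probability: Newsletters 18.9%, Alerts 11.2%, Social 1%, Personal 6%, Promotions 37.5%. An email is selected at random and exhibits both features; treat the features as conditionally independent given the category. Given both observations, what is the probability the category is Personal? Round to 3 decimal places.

0.090

Unnormalized posteriors (prior × likelihood):
  Newsletters: 0.4 × 0.001 × 0.189 = 0.0000756
  Alerts: 0.24 × 0.1 × 0.112 = 0.002688
  Social: 0.07 × 0.058 × 0.01 = 0.0000406
  Personal: 0.16 × 0.14 × 0.06 = 0.001344
  Promotions: 0.13 × 0.22 × 0.375 = 0.010725
Sum = 0.0148732.
P(Personal | evidence) = 0.001344 / 0.0148732 ≈ 0.090.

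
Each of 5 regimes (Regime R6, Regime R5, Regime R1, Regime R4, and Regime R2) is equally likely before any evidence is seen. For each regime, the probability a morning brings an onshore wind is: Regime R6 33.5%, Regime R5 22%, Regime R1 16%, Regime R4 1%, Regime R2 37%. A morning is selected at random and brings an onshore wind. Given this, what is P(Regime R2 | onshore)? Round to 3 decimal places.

0.338

With a uniform prior (1/5 each), posterior ∝ likelihood:
  Regime R6: 0.335
  Regime R5: 0.22
  Regime R1: 0.16
  Regime R4: 0.01
  Regime R2: 0.37
Total = 1.095.
P(Regime R2 | evidence) = 0.37 / 1.095 ≈ 0.338.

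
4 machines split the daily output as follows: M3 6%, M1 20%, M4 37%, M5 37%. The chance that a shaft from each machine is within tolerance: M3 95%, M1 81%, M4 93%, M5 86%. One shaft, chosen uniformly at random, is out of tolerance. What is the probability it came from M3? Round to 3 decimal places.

0.025

Taking complements, P(oversize | each) = M3 0.05, M1 0.19, M4 0.07, M5 0.14.
Unnormalized posteriors (prior × likelihood):
  M3: 0.06 × 0.05 = 0.003
  M1: 0.2 × 0.19 = 0.038
  M4: 0.37 × 0.07 = 0.0259
  M5: 0.37 × 0.14 = 0.0518
Normalizing constant = 0.1187.
P(M3 | evidence) = 0.003 / 0.1187 ≈ 0.025.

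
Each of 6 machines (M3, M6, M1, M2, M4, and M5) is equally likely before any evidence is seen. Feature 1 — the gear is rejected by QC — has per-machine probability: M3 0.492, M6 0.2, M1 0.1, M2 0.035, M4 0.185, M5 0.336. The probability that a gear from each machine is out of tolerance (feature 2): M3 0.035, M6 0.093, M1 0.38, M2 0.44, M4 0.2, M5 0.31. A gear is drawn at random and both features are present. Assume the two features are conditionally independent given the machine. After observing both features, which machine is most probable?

With a uniform prior (1/6 each), posterior ∝ likelihood:
  M3: 0.492 × 0.035 = 0.01722
  M6: 0.2 × 0.093 = 0.0186
  M1: 0.1 × 0.38 = 0.038
  M2: 0.035 × 0.44 = 0.0154
  M4: 0.185 × 0.2 = 0.037
  M5: 0.336 × 0.31 = 0.10416
Total = 0.23038.
Largest term belongs to M5, so M5 is most probable.

M5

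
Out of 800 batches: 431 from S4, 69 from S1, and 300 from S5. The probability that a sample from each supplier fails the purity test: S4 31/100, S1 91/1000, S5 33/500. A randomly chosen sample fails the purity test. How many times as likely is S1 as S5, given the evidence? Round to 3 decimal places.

0.317

Prior × likelihood for each hypothesis:
  S4: 0.53875 × 0.31 = 0.1670125
  S1: 0.08625 × 0.091 = 0.00784875
  S5: 0.375 × 0.066 = 0.02475
Sum = 0.19961125.
The ratio is 0.00784875 / 0.02475 (the normalizer cancels) = 0.317.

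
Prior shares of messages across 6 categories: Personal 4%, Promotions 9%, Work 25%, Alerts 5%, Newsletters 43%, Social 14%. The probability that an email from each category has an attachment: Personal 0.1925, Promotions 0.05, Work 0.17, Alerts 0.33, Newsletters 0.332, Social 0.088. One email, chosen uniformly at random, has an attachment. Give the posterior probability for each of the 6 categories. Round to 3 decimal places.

Personal 0.034, Promotions 0.020, Work 0.188, Alerts 0.073, Newsletters 0.631, Social 0.054

Compute prior × likelihood for every hypothesis:
  Personal: 0.04 × 0.1925 = 0.0077
  Promotions: 0.09 × 0.05 = 0.0045
  Work: 0.25 × 0.17 = 0.0425
  Alerts: 0.05 × 0.33 = 0.0165
  Newsletters: 0.43 × 0.332 = 0.14276
  Social: 0.14 × 0.088 = 0.01232
Sum = 0.22628.
P(Personal | attachment) = 0.0077/0.22628 ≈ 0.034
P(Promotions | attachment) = 0.0045/0.22628 ≈ 0.020
P(Work | attachment) = 0.0425/0.22628 ≈ 0.188
P(Alerts | attachment) = 0.0165/0.22628 ≈ 0.073
P(Newsletters | attachment) = 0.14276/0.22628 ≈ 0.631
P(Social | attachment) = 0.01232/0.22628 ≈ 0.054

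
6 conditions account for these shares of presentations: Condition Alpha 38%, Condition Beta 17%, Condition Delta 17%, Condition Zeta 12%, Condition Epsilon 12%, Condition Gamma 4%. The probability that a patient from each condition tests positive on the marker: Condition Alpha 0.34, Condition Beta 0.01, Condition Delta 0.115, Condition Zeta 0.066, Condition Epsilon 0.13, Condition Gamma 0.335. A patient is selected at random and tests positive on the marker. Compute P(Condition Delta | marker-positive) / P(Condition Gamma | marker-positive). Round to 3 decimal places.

By Bayes' rule, posterior ∝ prior × likelihood:
  Condition Alpha: 0.38 × 0.34 = 0.1292
  Condition Beta: 0.17 × 0.01 = 0.0017
  Condition Delta: 0.17 × 0.115 = 0.01955
  Condition Zeta: 0.12 × 0.066 = 0.00792
  Condition Epsilon: 0.12 × 0.13 = 0.0156
  Condition Gamma: 0.04 × 0.335 = 0.0134
Sum = 0.18737.
The ratio is 0.01955 / 0.0134 (the normalizer cancels) = 1.459.

1.459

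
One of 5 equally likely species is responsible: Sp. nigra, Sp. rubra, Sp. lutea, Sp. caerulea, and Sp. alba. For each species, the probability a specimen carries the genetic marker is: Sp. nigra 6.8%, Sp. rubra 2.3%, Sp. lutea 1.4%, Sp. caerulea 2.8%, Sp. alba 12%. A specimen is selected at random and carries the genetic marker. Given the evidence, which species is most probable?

With a uniform prior (1/5 each), posterior ∝ likelihood:
  Sp. nigra: 0.068
  Sp. rubra: 0.023
  Sp. lutea: 0.014
  Sp. caerulea: 0.028
  Sp. alba: 0.12
Normalizing constant = 0.253.
Largest term belongs to Sp. alba, so Sp. alba is most probable.

Sp. alba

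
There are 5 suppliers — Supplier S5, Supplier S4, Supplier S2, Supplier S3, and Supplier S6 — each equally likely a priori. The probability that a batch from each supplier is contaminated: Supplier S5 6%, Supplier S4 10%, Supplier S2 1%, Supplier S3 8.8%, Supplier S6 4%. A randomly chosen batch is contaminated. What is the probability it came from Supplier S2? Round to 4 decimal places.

0.0336

Since the prior is uniform, the posterior is proportional to the likelihood:
  Supplier S5: 0.06
  Supplier S4: 0.1
  Supplier S2: 0.01
  Supplier S3: 0.088
  Supplier S6: 0.04
Total = 0.298.
P(Supplier S2 | evidence) = 0.01 / 0.298 ≈ 0.0336.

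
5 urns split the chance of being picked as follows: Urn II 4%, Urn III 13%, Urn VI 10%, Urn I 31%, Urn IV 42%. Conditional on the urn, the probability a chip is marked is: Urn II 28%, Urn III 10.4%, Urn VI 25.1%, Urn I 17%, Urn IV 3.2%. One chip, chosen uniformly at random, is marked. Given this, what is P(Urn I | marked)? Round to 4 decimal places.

By Bayes' rule, posterior ∝ prior × likelihood:
  Urn II: 0.04 × 0.28 = 0.0112
  Urn III: 0.13 × 0.104 = 0.01352
  Urn VI: 0.1 × 0.251 = 0.0251
  Urn I: 0.31 × 0.17 = 0.0527
  Urn IV: 0.42 × 0.032 = 0.01344
Sum = 0.11596.
P(Urn I | evidence) = 0.0527 / 0.11596 ≈ 0.4545.

0.4545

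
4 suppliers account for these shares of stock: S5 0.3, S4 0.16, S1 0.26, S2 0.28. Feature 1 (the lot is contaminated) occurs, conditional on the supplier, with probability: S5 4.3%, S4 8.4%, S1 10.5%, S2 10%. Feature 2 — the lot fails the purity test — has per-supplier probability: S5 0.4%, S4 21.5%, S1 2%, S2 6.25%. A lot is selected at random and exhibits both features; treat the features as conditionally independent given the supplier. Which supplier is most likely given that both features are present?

S4

Unnormalized posteriors (prior × likelihood):
  S5: 0.3 × 0.043 × 0.004 = 0.0000516
  S4: 0.16 × 0.084 × 0.215 = 0.0028896
  S1: 0.26 × 0.105 × 0.02 = 0.000546
  S2: 0.28 × 0.1 × 0.0625 = 0.00175
Normalizing constant = 0.0052372.
Largest term belongs to S4, so S4 is most probable.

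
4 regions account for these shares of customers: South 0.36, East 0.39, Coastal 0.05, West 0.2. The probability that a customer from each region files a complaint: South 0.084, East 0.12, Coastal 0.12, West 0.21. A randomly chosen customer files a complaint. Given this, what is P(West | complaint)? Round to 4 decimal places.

Compute prior × likelihood for every hypothesis:
  South: 0.36 × 0.084 = 0.03024
  East: 0.39 × 0.12 = 0.0468
  Coastal: 0.05 × 0.12 = 0.006
  West: 0.2 × 0.21 = 0.042
Total = 0.12504.
P(West | evidence) = 0.042 / 0.12504 ≈ 0.3359.

0.3359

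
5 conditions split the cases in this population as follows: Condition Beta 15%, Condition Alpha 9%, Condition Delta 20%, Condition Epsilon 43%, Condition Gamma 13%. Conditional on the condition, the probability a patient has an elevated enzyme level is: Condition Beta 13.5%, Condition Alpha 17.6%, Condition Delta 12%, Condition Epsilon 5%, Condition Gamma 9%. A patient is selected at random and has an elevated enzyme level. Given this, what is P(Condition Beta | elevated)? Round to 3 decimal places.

Compute prior × likelihood for every hypothesis:
  Condition Beta: 0.15 × 0.135 = 0.02025
  Condition Alpha: 0.09 × 0.176 = 0.01584
  Condition Delta: 0.2 × 0.12 = 0.024
  Condition Epsilon: 0.43 × 0.05 = 0.0215
  Condition Gamma: 0.13 × 0.09 = 0.0117
Total = 0.09329.
P(Condition Beta | evidence) = 0.02025 / 0.09329 ≈ 0.217.

0.217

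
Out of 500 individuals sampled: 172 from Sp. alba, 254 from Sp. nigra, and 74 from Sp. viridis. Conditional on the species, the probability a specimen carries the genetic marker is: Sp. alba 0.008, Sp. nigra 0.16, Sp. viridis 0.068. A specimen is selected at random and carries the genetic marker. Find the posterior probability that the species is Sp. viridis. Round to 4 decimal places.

0.1070

Unnormalized posteriors (prior × likelihood):
  Sp. alba: 0.344 × 0.008 = 0.002752
  Sp. nigra: 0.508 × 0.16 = 0.08128
  Sp. viridis: 0.148 × 0.068 = 0.010064
Sum = 0.094096.
P(Sp. viridis | evidence) = 0.010064 / 0.094096 ≈ 0.1070.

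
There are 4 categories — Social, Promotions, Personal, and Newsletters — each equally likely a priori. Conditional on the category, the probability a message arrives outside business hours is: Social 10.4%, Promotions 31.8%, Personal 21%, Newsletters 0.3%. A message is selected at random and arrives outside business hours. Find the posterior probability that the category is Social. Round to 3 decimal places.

0.164

With a uniform prior (1/4 each), posterior ∝ likelihood:
  Social: 0.104
  Promotions: 0.318
  Personal: 0.21
  Newsletters: 0.003
Sum = 0.635.
P(Social | evidence) = 0.104 / 0.635 ≈ 0.164.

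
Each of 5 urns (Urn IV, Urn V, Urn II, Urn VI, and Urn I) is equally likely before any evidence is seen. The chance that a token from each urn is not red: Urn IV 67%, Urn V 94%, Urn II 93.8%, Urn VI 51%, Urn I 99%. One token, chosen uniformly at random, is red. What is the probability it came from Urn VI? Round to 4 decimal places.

0.5147

Taking complements, P(red | each) = Urn IV 0.33, Urn V 0.06, Urn II 0.062, Urn VI 0.49, Urn I 0.01.
With a uniform prior (1/5 each), posterior ∝ likelihood:
  Urn IV: 0.33
  Urn V: 0.06
  Urn II: 0.062
  Urn VI: 0.49
  Urn I: 0.01
Normalizing constant = 0.952.
P(Urn VI | evidence) = 0.49 / 0.952 ≈ 0.5147.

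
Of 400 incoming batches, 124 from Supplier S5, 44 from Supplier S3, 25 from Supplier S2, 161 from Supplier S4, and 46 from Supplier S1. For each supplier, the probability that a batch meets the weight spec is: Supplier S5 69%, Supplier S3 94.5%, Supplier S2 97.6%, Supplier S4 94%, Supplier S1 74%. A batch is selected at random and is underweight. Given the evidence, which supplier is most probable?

Supplier S5

Taking complements, P(underweight | each) = Supplier S5 0.31, Supplier S3 0.055, Supplier S2 0.024, Supplier S4 0.06, Supplier S1 0.26.
By Bayes' rule, posterior ∝ prior × likelihood:
  Supplier S5: 0.31 × 0.31 = 0.0961
  Supplier S3: 0.11 × 0.055 = 0.00605
  Supplier S2: 0.0625 × 0.024 = 0.0015
  Supplier S4: 0.4025 × 0.06 = 0.02415
  Supplier S1: 0.115 × 0.26 = 0.0299
Normalizing constant = 0.1577.
Largest term belongs to Supplier S5, so Supplier S5 is most probable.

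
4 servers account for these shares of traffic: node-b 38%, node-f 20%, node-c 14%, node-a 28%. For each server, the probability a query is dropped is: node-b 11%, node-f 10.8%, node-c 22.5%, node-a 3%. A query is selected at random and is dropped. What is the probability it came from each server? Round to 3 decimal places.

Unnormalized posteriors (prior × likelihood):
  node-b: 0.38 × 0.11 = 0.0418
  node-f: 0.2 × 0.108 = 0.0216
  node-c: 0.14 × 0.225 = 0.0315
  node-a: 0.28 × 0.03 = 0.0084
Sum = 0.1033.
P(node-b | dropped) = 0.0418/0.1033 ≈ 0.405
P(node-f | dropped) = 0.0216/0.1033 ≈ 0.209
P(node-c | dropped) = 0.0315/0.1033 ≈ 0.305
P(node-a | dropped) = 0.0084/0.1033 ≈ 0.081
(Check: 0.405+0.209+0.305+0.081 = 1.000.)

node-b 0.405, node-f 0.209, node-c 0.305, node-a 0.081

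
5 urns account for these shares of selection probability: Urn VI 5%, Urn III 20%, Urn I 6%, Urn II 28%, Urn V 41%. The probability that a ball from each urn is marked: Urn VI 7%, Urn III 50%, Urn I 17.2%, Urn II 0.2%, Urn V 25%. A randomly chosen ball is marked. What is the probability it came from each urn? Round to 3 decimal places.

Prior × likelihood for each hypothesis:
  Urn VI: 0.05 × 0.07 = 0.0035
  Urn III: 0.2 × 0.5 = 0.1
  Urn I: 0.06 × 0.172 = 0.01032
  Urn II: 0.28 × 0.002 = 0.00056
  Urn V: 0.41 × 0.25 = 0.1025
Total = 0.21688.
P(Urn VI | marked) = 0.0035/0.21688 ≈ 0.016
P(Urn III | marked) = 0.1/0.21688 ≈ 0.461
P(Urn I | marked) = 0.01032/0.21688 ≈ 0.048
P(Urn II | marked) = 0.00056/0.21688 ≈ 0.003
P(Urn V | marked) = 0.1025/0.21688 ≈ 0.473

Urn VI 0.016, Urn III 0.461, Urn I 0.048, Urn II 0.003, Urn V 0.473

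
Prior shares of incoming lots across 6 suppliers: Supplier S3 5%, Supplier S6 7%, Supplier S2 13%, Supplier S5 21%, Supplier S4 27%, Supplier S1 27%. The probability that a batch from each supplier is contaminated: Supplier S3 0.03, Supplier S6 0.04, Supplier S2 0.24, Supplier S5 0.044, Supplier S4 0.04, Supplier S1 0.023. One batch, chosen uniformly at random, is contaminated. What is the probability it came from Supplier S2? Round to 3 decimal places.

Unnormalized posteriors (prior × likelihood):
  Supplier S3: 0.05 × 0.03 = 0.0015
  Supplier S6: 0.07 × 0.04 = 0.0028
  Supplier S2: 0.13 × 0.24 = 0.0312
  Supplier S5: 0.21 × 0.044 = 0.00924
  Supplier S4: 0.27 × 0.04 = 0.0108
  Supplier S1: 0.27 × 0.023 = 0.00621
Normalizing constant = 0.06175.
P(Supplier S2 | evidence) = 0.0312 / 0.06175 ≈ 0.505.

0.505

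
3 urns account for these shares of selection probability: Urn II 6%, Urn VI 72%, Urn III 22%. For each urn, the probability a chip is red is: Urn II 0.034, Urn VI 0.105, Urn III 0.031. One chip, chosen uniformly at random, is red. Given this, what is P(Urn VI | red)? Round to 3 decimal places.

Compute prior × likelihood for every hypothesis:
  Urn II: 0.06 × 0.034 = 0.00204
  Urn VI: 0.72 × 0.105 = 0.0756
  Urn III: 0.22 × 0.031 = 0.00682
Total = 0.08446.
P(Urn VI | evidence) = 0.0756 / 0.08446 ≈ 0.895.

0.895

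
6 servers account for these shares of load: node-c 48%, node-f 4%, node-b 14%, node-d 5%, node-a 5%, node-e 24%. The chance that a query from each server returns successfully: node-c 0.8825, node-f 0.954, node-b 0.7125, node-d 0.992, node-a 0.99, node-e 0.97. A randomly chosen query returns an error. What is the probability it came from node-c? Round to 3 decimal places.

Taking complements, P(error | each) = node-c 0.1175, node-f 0.046, node-b 0.2875, node-d 0.008, node-a 0.01, node-e 0.03.
Compute prior × likelihood for every hypothesis:
  node-c: 0.48 × 0.1175 = 0.0564
  node-f: 0.04 × 0.046 = 0.00184
  node-b: 0.14 × 0.2875 = 0.04025
  node-d: 0.05 × 0.008 = 0.0004
  node-a: 0.05 × 0.01 = 0.0005
  node-e: 0.24 × 0.03 = 0.0072
Sum = 0.10659.
P(node-c | evidence) = 0.0564 / 0.10659 ≈ 0.529.

0.529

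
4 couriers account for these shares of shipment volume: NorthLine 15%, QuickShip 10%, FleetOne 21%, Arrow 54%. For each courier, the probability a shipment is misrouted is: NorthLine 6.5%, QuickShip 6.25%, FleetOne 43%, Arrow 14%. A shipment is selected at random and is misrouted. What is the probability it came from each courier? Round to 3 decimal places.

NorthLine 0.054, QuickShip 0.034, FleetOne 0.496, Arrow 0.416

By Bayes' rule, posterior ∝ prior × likelihood:
  NorthLine: 0.15 × 0.065 = 0.00975
  QuickShip: 0.1 × 0.0625 = 0.00625
  FleetOne: 0.21 × 0.43 = 0.0903
  Arrow: 0.54 × 0.14 = 0.0756
Normalizing constant = 0.1819.
P(NorthLine | misrouted) = 0.00975/0.1819 ≈ 0.054
P(QuickShip | misrouted) = 0.00625/0.1819 ≈ 0.034
P(FleetOne | misrouted) = 0.0903/0.1819 ≈ 0.496
P(Arrow | misrouted) = 0.0756/0.1819 ≈ 0.416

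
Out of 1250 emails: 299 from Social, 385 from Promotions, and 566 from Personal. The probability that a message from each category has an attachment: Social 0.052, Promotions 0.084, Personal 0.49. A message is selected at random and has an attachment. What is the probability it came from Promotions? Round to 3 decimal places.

By Bayes' rule, posterior ∝ prior × likelihood:
  Social: 0.2392 × 0.052 = 0.0124384
  Promotions: 0.308 × 0.084 = 0.025872
  Personal: 0.4528 × 0.49 = 0.221872
Total = 0.2601824.
P(Promotions | evidence) = 0.025872 / 0.2601824 ≈ 0.099.

0.099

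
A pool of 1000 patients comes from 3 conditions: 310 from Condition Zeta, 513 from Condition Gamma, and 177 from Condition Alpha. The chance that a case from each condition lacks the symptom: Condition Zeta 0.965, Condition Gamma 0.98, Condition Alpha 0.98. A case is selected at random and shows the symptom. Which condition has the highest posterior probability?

Condition Zeta

Taking complements, P(symptomatic | each) = Condition Zeta 0.035, Condition Gamma 0.02, Condition Alpha 0.02.
By Bayes' rule, posterior ∝ prior × likelihood:
  Condition Zeta: 0.31 × 0.035 = 0.01085
  Condition Gamma: 0.513 × 0.02 = 0.01026
  Condition Alpha: 0.177 × 0.02 = 0.00354
Total = 0.02465.
Largest term belongs to Condition Zeta, so Condition Zeta is most probable.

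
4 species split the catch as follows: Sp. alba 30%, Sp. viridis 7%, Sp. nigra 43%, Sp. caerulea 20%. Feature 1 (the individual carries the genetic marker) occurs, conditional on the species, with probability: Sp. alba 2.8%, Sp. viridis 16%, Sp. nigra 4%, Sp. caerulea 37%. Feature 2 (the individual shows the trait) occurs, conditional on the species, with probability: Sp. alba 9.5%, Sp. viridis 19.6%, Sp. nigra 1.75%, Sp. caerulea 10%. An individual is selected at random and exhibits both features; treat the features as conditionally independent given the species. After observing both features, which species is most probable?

Sp. caerulea

Compute prior × likelihood for every hypothesis:
  Sp. alba: 0.3 × 0.028 × 0.095 = 0.000798
  Sp. viridis: 0.07 × 0.16 × 0.196 = 0.0021952
  Sp. nigra: 0.43 × 0.04 × 0.0175 = 0.000301
  Sp. caerulea: 0.2 × 0.37 × 0.1 = 0.0074
Normalizing constant = 0.0106942.
Largest term belongs to Sp. caerulea, so Sp. caerulea is most probable.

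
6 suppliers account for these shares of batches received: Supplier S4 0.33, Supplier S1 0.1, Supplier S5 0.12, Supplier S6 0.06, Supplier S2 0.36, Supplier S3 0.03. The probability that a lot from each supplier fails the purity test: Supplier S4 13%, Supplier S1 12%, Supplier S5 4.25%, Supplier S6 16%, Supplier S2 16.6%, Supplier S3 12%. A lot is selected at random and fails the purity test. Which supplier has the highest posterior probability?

Prior × likelihood for each hypothesis:
  Supplier S4: 0.33 × 0.13 = 0.0429
  Supplier S1: 0.1 × 0.12 = 0.012
  Supplier S5: 0.12 × 0.0425 = 0.0051
  Supplier S6: 0.06 × 0.16 = 0.0096
  Supplier S2: 0.36 × 0.166 = 0.05976
  Supplier S3: 0.03 × 0.12 = 0.0036
Normalizing constant = 0.13296.
Largest term belongs to Supplier S2, so Supplier S2 is most probable.

Supplier S2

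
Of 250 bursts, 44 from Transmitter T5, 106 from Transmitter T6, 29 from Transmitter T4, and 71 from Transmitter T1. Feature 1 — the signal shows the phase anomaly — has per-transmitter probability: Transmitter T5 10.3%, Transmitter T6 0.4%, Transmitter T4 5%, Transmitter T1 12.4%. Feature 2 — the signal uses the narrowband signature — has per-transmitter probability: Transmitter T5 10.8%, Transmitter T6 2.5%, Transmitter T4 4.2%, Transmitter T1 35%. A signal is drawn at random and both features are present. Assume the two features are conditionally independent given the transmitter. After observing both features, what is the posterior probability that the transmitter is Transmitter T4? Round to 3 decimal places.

0.017

Prior × likelihood for each hypothesis:
  Transmitter T5: 0.176 × 0.103 × 0.108 = 0.001957824
  Transmitter T6: 0.424 × 0.004 × 0.025 = 0.0000424
  Transmitter T4: 0.116 × 0.05 × 0.042 = 0.0002436
  Transmitter T1: 0.284 × 0.124 × 0.35 = 0.0123256
Normalizing constant = 0.014569424.
P(Transmitter T4 | evidence) = 0.0002436 / 0.014569424 ≈ 0.017.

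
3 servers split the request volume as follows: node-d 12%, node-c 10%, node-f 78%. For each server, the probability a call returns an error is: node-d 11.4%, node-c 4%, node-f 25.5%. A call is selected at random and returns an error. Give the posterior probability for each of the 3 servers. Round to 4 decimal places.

Prior × likelihood for each hypothesis:
  node-d: 0.12 × 0.114 = 0.01368
  node-c: 0.1 × 0.04 = 0.004
  node-f: 0.78 × 0.255 = 0.1989
Normalizing constant = 0.21658.
P(node-d | error) = 0.01368/0.21658 ≈ 0.0632
P(node-c | error) = 0.004/0.21658 ≈ 0.0185
P(node-f | error) = 0.1989/0.21658 ≈ 0.9184

node-d 0.0632, node-c 0.0185, node-f 0.9184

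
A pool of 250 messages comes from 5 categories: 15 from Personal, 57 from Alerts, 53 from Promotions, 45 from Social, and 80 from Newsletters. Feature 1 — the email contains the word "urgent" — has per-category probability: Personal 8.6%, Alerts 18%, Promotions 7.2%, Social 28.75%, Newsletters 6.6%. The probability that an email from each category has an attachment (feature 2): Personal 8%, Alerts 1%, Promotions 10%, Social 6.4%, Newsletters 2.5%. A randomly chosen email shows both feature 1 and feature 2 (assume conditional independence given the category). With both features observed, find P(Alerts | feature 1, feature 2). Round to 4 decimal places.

By Bayes' rule, posterior ∝ prior × likelihood:
  Personal: 0.06 × 0.086 × 0.08 = 0.0004128
  Alerts: 0.228 × 0.18 × 0.01 = 0.0004104
  Promotions: 0.212 × 0.072 × 0.1 = 0.0015264
  Social: 0.18 × 0.2875 × 0.064 = 0.003312
  Newsletters: 0.32 × 0.066 × 0.025 = 0.000528
Sum = 0.0061896.
P(Alerts | evidence) = 0.0004104 / 0.0061896 ≈ 0.0663.

0.0663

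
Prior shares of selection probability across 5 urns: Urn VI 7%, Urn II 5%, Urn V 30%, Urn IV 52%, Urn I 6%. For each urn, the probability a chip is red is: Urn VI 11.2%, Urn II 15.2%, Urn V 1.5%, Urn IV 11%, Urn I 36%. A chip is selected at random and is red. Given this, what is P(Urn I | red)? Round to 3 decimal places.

0.219

Unnormalized posteriors (prior × likelihood):
  Urn VI: 0.07 × 0.112 = 0.00784
  Urn II: 0.05 × 0.152 = 0.0076
  Urn V: 0.3 × 0.015 = 0.0045
  Urn IV: 0.52 × 0.11 = 0.0572
  Urn I: 0.06 × 0.36 = 0.0216
Normalizing constant = 0.09874.
P(Urn I | evidence) = 0.0216 / 0.09874 ≈ 0.219.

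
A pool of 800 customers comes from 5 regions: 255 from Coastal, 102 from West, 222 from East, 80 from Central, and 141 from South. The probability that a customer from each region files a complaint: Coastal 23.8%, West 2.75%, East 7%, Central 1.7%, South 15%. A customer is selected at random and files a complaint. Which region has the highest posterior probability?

Prior × likelihood for each hypothesis:
  Coastal: 0.31875 × 0.238 = 0.0758625
  West: 0.1275 × 0.0275 = 0.00350625
  East: 0.2775 × 0.07 = 0.019425
  Central: 0.1 × 0.017 = 0.0017
  South: 0.17625 × 0.15 = 0.0264375
Total = 0.12693125.
Largest term belongs to Coastal, so Coastal is most probable.

Coastal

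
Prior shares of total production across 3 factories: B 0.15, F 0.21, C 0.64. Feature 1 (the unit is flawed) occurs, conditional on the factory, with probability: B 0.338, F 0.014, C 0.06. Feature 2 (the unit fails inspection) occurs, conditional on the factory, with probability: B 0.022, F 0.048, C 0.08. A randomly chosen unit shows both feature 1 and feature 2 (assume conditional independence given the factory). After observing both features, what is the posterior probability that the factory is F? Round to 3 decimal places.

0.033

By Bayes' rule, posterior ∝ prior × likelihood:
  B: 0.15 × 0.338 × 0.022 = 0.0011154
  F: 0.21 × 0.014 × 0.048 = 0.00014112
  C: 0.64 × 0.06 × 0.08 = 0.003072
Sum = 0.00432852.
P(F | evidence) = 0.00014112 / 0.00432852 ≈ 0.033.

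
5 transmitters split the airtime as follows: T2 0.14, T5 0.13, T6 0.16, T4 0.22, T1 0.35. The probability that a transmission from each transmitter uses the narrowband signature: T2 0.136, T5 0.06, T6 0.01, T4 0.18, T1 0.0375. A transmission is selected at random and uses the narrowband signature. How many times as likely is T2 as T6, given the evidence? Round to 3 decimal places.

By Bayes' rule, posterior ∝ prior × likelihood:
  T2: 0.14 × 0.136 = 0.01904
  T5: 0.13 × 0.06 = 0.0078
  T6: 0.16 × 0.01 = 0.0016
  T4: 0.22 × 0.18 = 0.0396
  T1: 0.35 × 0.0375 = 0.013125
Sum = 0.081165.
The ratio is 0.01904 / 0.0016 (the normalizer cancels) = 11.900.

11.900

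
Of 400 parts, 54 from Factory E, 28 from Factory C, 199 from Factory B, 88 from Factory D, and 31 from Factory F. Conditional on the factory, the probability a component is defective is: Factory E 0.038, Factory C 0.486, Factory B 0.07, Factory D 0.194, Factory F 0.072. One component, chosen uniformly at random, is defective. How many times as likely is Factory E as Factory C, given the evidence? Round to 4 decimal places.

0.1508

Compute prior × likelihood for every hypothesis:
  Factory E: 0.135 × 0.038 = 0.00513
  Factory C: 0.07 × 0.486 = 0.03402
  Factory B: 0.4975 × 0.07 = 0.034825
  Factory D: 0.22 × 0.194 = 0.04268
  Factory F: 0.0775 × 0.072 = 0.00558
Sum = 0.122235.
The ratio is 0.00513 / 0.03402 (the normalizer cancels) = 0.1508.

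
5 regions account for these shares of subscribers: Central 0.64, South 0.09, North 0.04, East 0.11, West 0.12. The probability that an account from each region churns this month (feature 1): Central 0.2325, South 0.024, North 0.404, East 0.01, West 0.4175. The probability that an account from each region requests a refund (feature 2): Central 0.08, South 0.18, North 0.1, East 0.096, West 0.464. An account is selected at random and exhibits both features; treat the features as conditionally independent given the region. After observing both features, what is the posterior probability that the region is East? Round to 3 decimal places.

0.003

Compute prior × likelihood for every hypothesis:
  Central: 0.64 × 0.2325 × 0.08 = 0.011904
  South: 0.09 × 0.024 × 0.18 = 0.0003888
  North: 0.04 × 0.404 × 0.1 = 0.001616
  East: 0.11 × 0.01 × 0.096 = 0.0001056
  West: 0.12 × 0.4175 × 0.464 = 0.0232464
Total = 0.0372608.
P(East | evidence) = 0.0001056 / 0.0372608 ≈ 0.003.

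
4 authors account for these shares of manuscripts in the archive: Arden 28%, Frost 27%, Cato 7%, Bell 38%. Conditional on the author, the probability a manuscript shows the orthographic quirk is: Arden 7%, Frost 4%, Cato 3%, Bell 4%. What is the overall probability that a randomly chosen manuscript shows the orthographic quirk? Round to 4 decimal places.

0.0477

Compute prior × likelihood for every hypothesis:
  Arden: 0.28 × 0.07 = 0.0196
  Frost: 0.27 × 0.04 = 0.0108
  Cato: 0.07 × 0.03 = 0.0021
  Bell: 0.38 × 0.04 = 0.0152
P(quirk) = 0.0196 + 0.0108 + 0.0021 + 0.0152 = 0.0477 → 0.0477.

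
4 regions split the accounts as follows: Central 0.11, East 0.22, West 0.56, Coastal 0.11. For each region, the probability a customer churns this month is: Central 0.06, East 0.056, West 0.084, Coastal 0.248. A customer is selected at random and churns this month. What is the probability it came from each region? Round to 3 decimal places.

Central 0.071, East 0.132, West 0.505, Coastal 0.293

By Bayes' rule, posterior ∝ prior × likelihood:
  Central: 0.11 × 0.06 = 0.0066
  East: 0.22 × 0.056 = 0.01232
  West: 0.56 × 0.084 = 0.04704
  Coastal: 0.11 × 0.248 = 0.02728
Normalizing constant = 0.09324.
P(Central | churn) = 0.0066/0.09324 ≈ 0.071
P(East | churn) = 0.01232/0.09324 ≈ 0.132
P(West | churn) = 0.04704/0.09324 ≈ 0.505
P(Coastal | churn) = 0.02728/0.09324 ≈ 0.293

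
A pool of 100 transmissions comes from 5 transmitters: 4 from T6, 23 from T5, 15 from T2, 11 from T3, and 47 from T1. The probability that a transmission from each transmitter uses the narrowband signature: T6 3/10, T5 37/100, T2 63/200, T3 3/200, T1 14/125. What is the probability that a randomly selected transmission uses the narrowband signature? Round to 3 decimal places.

0.199

Unnormalized posteriors (prior × likelihood):
  T6: 0.04 × 0.3 = 0.012
  T5: 0.23 × 0.37 = 0.0851
  T2: 0.15 × 0.315 = 0.04725
  T3: 0.11 × 0.015 = 0.00165
  T1: 0.47 × 0.112 = 0.05264
P(narrowband) = 0.012 + 0.0851 + 0.04725 + 0.00165 + 0.05264 = 0.19864 → 0.199.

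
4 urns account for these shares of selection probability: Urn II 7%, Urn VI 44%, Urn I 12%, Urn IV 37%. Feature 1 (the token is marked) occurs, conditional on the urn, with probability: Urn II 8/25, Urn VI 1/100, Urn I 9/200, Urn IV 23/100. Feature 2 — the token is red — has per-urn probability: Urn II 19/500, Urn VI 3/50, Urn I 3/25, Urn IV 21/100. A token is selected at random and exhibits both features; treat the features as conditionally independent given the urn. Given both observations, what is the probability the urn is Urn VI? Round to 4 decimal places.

By Bayes' rule, posterior ∝ prior × likelihood:
  Urn II: 0.07 × 0.32 × 0.038 = 0.0008512
  Urn VI: 0.44 × 0.01 × 0.06 = 0.000264
  Urn I: 0.12 × 0.045 × 0.12 = 0.000648
  Urn IV: 0.37 × 0.23 × 0.21 = 0.017871
Total = 0.0196342.
P(Urn VI | evidence) = 0.000264 / 0.0196342 ≈ 0.0134.

0.0134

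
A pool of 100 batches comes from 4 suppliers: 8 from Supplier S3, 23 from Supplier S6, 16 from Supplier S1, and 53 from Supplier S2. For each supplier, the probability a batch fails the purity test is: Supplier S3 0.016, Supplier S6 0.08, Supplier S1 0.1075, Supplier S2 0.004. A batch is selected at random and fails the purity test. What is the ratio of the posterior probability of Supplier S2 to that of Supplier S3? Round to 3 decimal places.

Unnormalized posteriors (prior × likelihood):
  Supplier S3: 0.08 × 0.016 = 0.00128
  Supplier S6: 0.23 × 0.08 = 0.0184
  Supplier S1: 0.16 × 0.1075 = 0.0172
  Supplier S2: 0.53 × 0.004 = 0.00212
Normalizing constant = 0.039.
The ratio is 0.00212 / 0.00128 (the normalizer cancels) = 1.656.

1.656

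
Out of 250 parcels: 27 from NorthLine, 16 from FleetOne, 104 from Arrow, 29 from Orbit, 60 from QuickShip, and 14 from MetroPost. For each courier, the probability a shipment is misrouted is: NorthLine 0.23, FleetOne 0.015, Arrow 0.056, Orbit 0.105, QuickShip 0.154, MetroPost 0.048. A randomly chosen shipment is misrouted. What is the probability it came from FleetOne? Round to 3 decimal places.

0.010

Unnormalized posteriors (prior × likelihood):
  NorthLine: 0.108 × 0.23 = 0.02484
  FleetOne: 0.064 × 0.015 = 0.00096
  Arrow: 0.416 × 0.056 = 0.023296
  Orbit: 0.116 × 0.105 = 0.01218
  QuickShip: 0.24 × 0.154 = 0.03696
  MetroPost: 0.056 × 0.048 = 0.002688
Normalizing constant = 0.100924.
P(FleetOne | evidence) = 0.00096 / 0.100924 ≈ 0.010.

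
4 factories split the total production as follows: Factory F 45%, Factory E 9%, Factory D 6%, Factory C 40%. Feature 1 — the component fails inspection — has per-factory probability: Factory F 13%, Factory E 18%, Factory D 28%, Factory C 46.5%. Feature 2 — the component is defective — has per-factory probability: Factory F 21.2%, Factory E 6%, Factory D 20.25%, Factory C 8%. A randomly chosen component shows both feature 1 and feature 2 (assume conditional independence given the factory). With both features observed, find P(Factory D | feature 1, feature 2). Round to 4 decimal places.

0.1075

Compute prior × likelihood for every hypothesis:
  Factory F: 0.45 × 0.13 × 0.212 = 0.012402
  Factory E: 0.09 × 0.18 × 0.06 = 0.000972
  Factory D: 0.06 × 0.28 × 0.2025 = 0.003402
  Factory C: 0.4 × 0.465 × 0.08 = 0.01488
Sum = 0.031656.
P(Factory D | evidence) = 0.003402 / 0.031656 ≈ 0.1075.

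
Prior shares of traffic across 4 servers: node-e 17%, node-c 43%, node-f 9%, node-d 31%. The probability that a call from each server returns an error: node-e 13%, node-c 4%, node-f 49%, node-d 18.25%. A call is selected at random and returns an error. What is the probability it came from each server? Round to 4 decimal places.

node-e 0.1579, node-c 0.1229, node-f 0.3151, node-d 0.4042

Unnormalized posteriors (prior × likelihood):
  node-e: 0.17 × 0.13 = 0.0221
  node-c: 0.43 × 0.04 = 0.0172
  node-f: 0.09 × 0.49 = 0.0441
  node-d: 0.31 × 0.1825 = 0.056575
Sum = 0.139975.
P(node-e | error) = 0.0221/0.139975 ≈ 0.1579
P(node-c | error) = 0.0172/0.139975 ≈ 0.1229
P(node-f | error) = 0.0441/0.139975 ≈ 0.3151
P(node-d | error) = 0.056575/0.139975 ≈ 0.4042
(Check: 0.1579+0.1229+0.3151+0.4042 = 1.0001.)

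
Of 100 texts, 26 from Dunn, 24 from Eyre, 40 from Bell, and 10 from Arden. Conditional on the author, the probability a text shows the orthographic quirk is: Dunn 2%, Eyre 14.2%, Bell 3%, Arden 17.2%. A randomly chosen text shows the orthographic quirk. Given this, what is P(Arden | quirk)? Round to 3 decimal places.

0.251

Prior × likelihood for each hypothesis:
  Dunn: 0.26 × 0.02 = 0.0052
  Eyre: 0.24 × 0.142 = 0.03408
  Bell: 0.4 × 0.03 = 0.012
  Arden: 0.1 × 0.172 = 0.0172
Sum = 0.06848.
P(Arden | evidence) = 0.0172 / 0.06848 ≈ 0.251.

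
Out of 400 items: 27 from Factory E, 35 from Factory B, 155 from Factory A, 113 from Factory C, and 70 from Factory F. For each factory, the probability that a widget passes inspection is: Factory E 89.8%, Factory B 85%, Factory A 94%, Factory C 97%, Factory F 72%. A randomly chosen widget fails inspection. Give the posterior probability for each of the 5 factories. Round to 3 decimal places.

Taking complements, P(nonconforming | each) = Factory E 0.102, Factory B 0.15, Factory A 0.06, Factory C 0.03, Factory F 0.28.
Prior × likelihood for each hypothesis:
  Factory E: 0.0675 × 0.102 = 0.006885
  Factory B: 0.0875 × 0.15 = 0.013125
  Factory A: 0.3875 × 0.06 = 0.02325
  Factory C: 0.2825 × 0.03 = 0.008475
  Factory F: 0.175 × 0.28 = 0.049
Normalizing constant = 0.100735.
P(Factory E | nonconforming) = 0.006885/0.100735 ≈ 0.068
P(Factory B | nonconforming) = 0.013125/0.100735 ≈ 0.130
P(Factory A | nonconforming) = 0.02325/0.100735 ≈ 0.231
P(Factory C | nonconforming) = 0.008475/0.100735 ≈ 0.084
P(Factory F | nonconforming) = 0.049/0.100735 ≈ 0.486

Factory E 0.068, Factory B 0.130, Factory A 0.231, Factory C 0.084, Factory F 0.486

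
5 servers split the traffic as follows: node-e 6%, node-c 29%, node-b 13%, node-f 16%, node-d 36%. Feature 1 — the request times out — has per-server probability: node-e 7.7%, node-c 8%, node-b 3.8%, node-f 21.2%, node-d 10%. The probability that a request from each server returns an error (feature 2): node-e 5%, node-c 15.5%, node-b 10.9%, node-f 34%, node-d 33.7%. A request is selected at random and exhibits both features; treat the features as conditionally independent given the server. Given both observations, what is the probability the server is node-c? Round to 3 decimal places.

0.128

Prior × likelihood for each hypothesis:
  node-e: 0.06 × 0.077 × 0.05 = 0.000231
  node-c: 0.29 × 0.08 × 0.155 = 0.003596
  node-b: 0.13 × 0.038 × 0.109 = 0.00053846
  node-f: 0.16 × 0.212 × 0.34 = 0.0115328
  node-d: 0.36 × 0.1 × 0.337 = 0.012132
Total = 0.02803026.
P(node-c | evidence) = 0.003596 / 0.02803026 ≈ 0.128.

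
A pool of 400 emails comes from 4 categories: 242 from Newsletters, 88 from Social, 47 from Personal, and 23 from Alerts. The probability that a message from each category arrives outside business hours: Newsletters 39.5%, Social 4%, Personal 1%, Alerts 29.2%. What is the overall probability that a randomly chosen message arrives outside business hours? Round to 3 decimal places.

0.266

Prior × likelihood for each hypothesis:
  Newsletters: 0.605 × 0.395 = 0.238975
  Social: 0.22 × 0.04 = 0.0088
  Personal: 0.1175 × 0.01 = 0.001175
  Alerts: 0.0575 × 0.292 = 0.01679
P(off-hours) = 0.238975 + 0.0088 + 0.001175 + 0.01679 = 0.26574 → 0.266.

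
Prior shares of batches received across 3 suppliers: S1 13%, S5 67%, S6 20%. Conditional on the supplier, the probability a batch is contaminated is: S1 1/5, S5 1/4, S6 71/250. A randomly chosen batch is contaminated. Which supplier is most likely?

Compute prior × likelihood for every hypothesis:
  S1: 0.13 × 0.2 = 0.026
  S5: 0.67 × 0.25 = 0.1675
  S6: 0.2 × 0.284 = 0.0568
Sum = 0.2503.
Largest term belongs to S5, so S5 is most probable.

S5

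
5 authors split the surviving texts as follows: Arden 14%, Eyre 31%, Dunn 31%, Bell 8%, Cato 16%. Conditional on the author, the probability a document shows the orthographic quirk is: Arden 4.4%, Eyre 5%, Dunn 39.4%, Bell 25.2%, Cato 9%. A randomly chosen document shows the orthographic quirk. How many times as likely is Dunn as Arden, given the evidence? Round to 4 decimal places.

By Bayes' rule, posterior ∝ prior × likelihood:
  Arden: 0.14 × 0.044 = 0.00616
  Eyre: 0.31 × 0.05 = 0.0155
  Dunn: 0.31 × 0.394 = 0.12214
  Bell: 0.08 × 0.252 = 0.02016
  Cato: 0.16 × 0.09 = 0.0144
Total = 0.17836.
The ratio is 0.12214 / 0.00616 (the normalizer cancels) = 19.8279.

19.8279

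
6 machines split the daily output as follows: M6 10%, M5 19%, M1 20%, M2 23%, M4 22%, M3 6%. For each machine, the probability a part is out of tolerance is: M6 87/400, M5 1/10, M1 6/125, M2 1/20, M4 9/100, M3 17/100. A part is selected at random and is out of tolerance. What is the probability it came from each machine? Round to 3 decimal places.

Compute prior × likelihood for every hypothesis:
  M6: 0.1 × 0.2175 = 0.02175
  M5: 0.19 × 0.1 = 0.019
  M1: 0.2 × 0.048 = 0.0096
  M2: 0.23 × 0.05 = 0.0115
  M4: 0.22 × 0.09 = 0.0198
  M3: 0.06 × 0.17 = 0.0102
Normalizing constant = 0.09185.
P(M6 | oversize) = 0.02175/0.09185 ≈ 0.237
P(M5 | oversize) = 0.019/0.09185 ≈ 0.207
P(M1 | oversize) = 0.0096/0.09185 ≈ 0.105
P(M2 | oversize) = 0.0115/0.09185 ≈ 0.125
P(M4 | oversize) = 0.0198/0.09185 ≈ 0.216
P(M3 | oversize) = 0.0102/0.09185 ≈ 0.111
(Check: 0.237+0.207+0.105+0.125+0.216+0.111 = 1.001.)

M6 0.237, M5 0.207, M1 0.105, M2 0.125, M4 0.216, M3 0.111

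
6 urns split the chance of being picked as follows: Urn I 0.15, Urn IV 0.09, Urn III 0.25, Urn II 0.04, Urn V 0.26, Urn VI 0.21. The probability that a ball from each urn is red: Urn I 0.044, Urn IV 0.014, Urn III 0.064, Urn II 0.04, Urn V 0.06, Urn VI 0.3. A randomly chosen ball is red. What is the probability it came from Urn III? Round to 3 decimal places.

Prior × likelihood for each hypothesis:
  Urn I: 0.15 × 0.044 = 0.0066
  Urn IV: 0.09 × 0.014 = 0.00126
  Urn III: 0.25 × 0.064 = 0.016
  Urn II: 0.04 × 0.04 = 0.0016
  Urn V: 0.26 × 0.06 = 0.0156
  Urn VI: 0.21 × 0.3 = 0.063
Sum = 0.10406.
P(Urn III | evidence) = 0.016 / 0.10406 ≈ 0.154.

0.154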